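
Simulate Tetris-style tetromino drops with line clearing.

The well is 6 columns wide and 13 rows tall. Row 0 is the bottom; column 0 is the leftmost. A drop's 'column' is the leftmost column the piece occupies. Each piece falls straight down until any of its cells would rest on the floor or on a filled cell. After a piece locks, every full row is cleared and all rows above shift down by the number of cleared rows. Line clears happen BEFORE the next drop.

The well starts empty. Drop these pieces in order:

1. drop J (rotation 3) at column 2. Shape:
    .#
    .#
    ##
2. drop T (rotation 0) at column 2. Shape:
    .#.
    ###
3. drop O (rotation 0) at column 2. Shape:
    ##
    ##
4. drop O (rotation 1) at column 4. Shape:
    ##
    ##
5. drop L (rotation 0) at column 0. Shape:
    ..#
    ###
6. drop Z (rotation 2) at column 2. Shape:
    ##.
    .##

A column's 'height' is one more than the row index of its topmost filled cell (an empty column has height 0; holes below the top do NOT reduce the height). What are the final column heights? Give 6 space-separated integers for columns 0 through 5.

Drop 1: J rot3 at col 2 lands with bottom-row=0; cleared 0 line(s) (total 0); column heights now [0 0 1 3 0 0], max=3
Drop 2: T rot0 at col 2 lands with bottom-row=3; cleared 0 line(s) (total 0); column heights now [0 0 4 5 4 0], max=5
Drop 3: O rot0 at col 2 lands with bottom-row=5; cleared 0 line(s) (total 0); column heights now [0 0 7 7 4 0], max=7
Drop 4: O rot1 at col 4 lands with bottom-row=4; cleared 0 line(s) (total 0); column heights now [0 0 7 7 6 6], max=7
Drop 5: L rot0 at col 0 lands with bottom-row=7; cleared 0 line(s) (total 0); column heights now [8 8 9 7 6 6], max=9
Drop 6: Z rot2 at col 2 lands with bottom-row=8; cleared 0 line(s) (total 0); column heights now [8 8 10 10 9 6], max=10

Answer: 8 8 10 10 9 6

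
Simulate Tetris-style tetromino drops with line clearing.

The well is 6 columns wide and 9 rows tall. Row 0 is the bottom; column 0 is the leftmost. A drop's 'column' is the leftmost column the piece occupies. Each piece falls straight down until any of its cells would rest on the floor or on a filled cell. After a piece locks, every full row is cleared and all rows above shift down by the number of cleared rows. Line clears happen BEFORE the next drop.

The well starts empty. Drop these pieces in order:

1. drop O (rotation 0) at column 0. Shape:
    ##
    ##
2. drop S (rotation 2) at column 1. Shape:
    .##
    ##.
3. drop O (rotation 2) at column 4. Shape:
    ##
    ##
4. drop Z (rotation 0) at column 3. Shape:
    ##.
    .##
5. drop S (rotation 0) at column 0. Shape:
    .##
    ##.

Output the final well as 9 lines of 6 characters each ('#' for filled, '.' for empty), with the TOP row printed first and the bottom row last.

Drop 1: O rot0 at col 0 lands with bottom-row=0; cleared 0 line(s) (total 0); column heights now [2 2 0 0 0 0], max=2
Drop 2: S rot2 at col 1 lands with bottom-row=2; cleared 0 line(s) (total 0); column heights now [2 3 4 4 0 0], max=4
Drop 3: O rot2 at col 4 lands with bottom-row=0; cleared 0 line(s) (total 0); column heights now [2 3 4 4 2 2], max=4
Drop 4: Z rot0 at col 3 lands with bottom-row=3; cleared 0 line(s) (total 0); column heights now [2 3 4 5 5 4], max=5
Drop 5: S rot0 at col 0 lands with bottom-row=3; cleared 1 line(s) (total 1); column heights now [2 4 4 4 4 2], max=4

Answer: ......
......
......
......
......
.####.
.##...
##..##
##..##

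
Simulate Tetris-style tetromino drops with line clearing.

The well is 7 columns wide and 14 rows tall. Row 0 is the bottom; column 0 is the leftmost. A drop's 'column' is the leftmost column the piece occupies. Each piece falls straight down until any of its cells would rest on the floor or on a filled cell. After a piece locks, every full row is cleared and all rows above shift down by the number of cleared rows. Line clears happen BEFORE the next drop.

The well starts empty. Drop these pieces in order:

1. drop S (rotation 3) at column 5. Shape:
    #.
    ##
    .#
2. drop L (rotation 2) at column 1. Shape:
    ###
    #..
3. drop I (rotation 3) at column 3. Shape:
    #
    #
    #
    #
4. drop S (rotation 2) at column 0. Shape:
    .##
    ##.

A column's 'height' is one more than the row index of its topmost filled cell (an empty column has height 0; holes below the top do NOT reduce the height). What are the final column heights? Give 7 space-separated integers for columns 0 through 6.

Answer: 3 4 4 6 0 3 2

Derivation:
Drop 1: S rot3 at col 5 lands with bottom-row=0; cleared 0 line(s) (total 0); column heights now [0 0 0 0 0 3 2], max=3
Drop 2: L rot2 at col 1 lands with bottom-row=0; cleared 0 line(s) (total 0); column heights now [0 2 2 2 0 3 2], max=3
Drop 3: I rot3 at col 3 lands with bottom-row=2; cleared 0 line(s) (total 0); column heights now [0 2 2 6 0 3 2], max=6
Drop 4: S rot2 at col 0 lands with bottom-row=2; cleared 0 line(s) (total 0); column heights now [3 4 4 6 0 3 2], max=6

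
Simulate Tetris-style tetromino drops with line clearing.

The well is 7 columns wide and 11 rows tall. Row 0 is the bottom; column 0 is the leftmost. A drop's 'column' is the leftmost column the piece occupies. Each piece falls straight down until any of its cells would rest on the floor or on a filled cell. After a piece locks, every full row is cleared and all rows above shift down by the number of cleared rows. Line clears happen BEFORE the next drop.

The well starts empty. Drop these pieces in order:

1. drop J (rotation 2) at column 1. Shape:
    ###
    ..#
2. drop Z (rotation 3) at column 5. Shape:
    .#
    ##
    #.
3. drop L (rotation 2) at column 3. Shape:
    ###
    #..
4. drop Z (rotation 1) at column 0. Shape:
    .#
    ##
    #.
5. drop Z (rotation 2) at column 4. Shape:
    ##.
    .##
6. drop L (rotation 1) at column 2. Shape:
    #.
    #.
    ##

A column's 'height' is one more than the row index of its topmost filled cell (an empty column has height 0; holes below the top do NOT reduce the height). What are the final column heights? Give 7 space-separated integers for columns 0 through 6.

Answer: 3 4 7 5 6 6 5

Derivation:
Drop 1: J rot2 at col 1 lands with bottom-row=0; cleared 0 line(s) (total 0); column heights now [0 2 2 2 0 0 0], max=2
Drop 2: Z rot3 at col 5 lands with bottom-row=0; cleared 0 line(s) (total 0); column heights now [0 2 2 2 0 2 3], max=3
Drop 3: L rot2 at col 3 lands with bottom-row=2; cleared 0 line(s) (total 0); column heights now [0 2 2 4 4 4 3], max=4
Drop 4: Z rot1 at col 0 lands with bottom-row=1; cleared 0 line(s) (total 0); column heights now [3 4 2 4 4 4 3], max=4
Drop 5: Z rot2 at col 4 lands with bottom-row=4; cleared 0 line(s) (total 0); column heights now [3 4 2 4 6 6 5], max=6
Drop 6: L rot1 at col 2 lands with bottom-row=4; cleared 0 line(s) (total 0); column heights now [3 4 7 5 6 6 5], max=7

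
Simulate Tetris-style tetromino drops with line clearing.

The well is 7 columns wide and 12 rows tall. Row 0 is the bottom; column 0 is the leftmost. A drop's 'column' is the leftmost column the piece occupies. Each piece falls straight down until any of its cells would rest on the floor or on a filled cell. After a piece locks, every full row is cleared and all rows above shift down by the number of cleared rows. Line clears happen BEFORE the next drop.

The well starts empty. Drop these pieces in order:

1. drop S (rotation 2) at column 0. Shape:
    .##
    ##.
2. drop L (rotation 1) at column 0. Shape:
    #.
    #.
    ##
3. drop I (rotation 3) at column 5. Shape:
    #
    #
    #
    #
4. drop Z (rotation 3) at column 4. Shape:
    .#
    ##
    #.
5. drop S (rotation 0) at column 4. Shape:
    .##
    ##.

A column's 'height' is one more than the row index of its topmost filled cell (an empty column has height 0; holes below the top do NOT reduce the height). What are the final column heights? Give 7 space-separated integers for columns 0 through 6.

Drop 1: S rot2 at col 0 lands with bottom-row=0; cleared 0 line(s) (total 0); column heights now [1 2 2 0 0 0 0], max=2
Drop 2: L rot1 at col 0 lands with bottom-row=2; cleared 0 line(s) (total 0); column heights now [5 3 2 0 0 0 0], max=5
Drop 3: I rot3 at col 5 lands with bottom-row=0; cleared 0 line(s) (total 0); column heights now [5 3 2 0 0 4 0], max=5
Drop 4: Z rot3 at col 4 lands with bottom-row=3; cleared 0 line(s) (total 0); column heights now [5 3 2 0 5 6 0], max=6
Drop 5: S rot0 at col 4 lands with bottom-row=6; cleared 0 line(s) (total 0); column heights now [5 3 2 0 7 8 8], max=8

Answer: 5 3 2 0 7 8 8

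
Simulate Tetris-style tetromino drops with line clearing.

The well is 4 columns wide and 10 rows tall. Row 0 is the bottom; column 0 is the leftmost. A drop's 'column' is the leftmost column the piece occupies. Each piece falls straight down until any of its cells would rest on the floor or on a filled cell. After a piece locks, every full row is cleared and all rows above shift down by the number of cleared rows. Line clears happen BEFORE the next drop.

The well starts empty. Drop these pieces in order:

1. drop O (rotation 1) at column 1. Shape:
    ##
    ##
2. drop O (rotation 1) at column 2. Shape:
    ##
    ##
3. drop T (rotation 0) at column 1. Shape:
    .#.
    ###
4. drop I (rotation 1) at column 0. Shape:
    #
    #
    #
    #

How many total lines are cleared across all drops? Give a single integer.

Answer: 0

Derivation:
Drop 1: O rot1 at col 1 lands with bottom-row=0; cleared 0 line(s) (total 0); column heights now [0 2 2 0], max=2
Drop 2: O rot1 at col 2 lands with bottom-row=2; cleared 0 line(s) (total 0); column heights now [0 2 4 4], max=4
Drop 3: T rot0 at col 1 lands with bottom-row=4; cleared 0 line(s) (total 0); column heights now [0 5 6 5], max=6
Drop 4: I rot1 at col 0 lands with bottom-row=0; cleared 0 line(s) (total 0); column heights now [4 5 6 5], max=6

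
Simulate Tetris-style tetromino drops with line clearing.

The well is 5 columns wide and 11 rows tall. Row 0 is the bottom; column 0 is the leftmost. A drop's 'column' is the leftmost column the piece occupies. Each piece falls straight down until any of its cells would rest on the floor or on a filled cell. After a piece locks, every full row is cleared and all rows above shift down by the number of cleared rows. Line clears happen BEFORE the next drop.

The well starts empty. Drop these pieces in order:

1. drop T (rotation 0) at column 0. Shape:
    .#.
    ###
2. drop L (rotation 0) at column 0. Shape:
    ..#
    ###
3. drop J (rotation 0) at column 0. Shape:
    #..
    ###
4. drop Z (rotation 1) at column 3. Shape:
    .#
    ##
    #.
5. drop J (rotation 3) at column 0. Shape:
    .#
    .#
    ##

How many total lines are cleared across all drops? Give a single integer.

Drop 1: T rot0 at col 0 lands with bottom-row=0; cleared 0 line(s) (total 0); column heights now [1 2 1 0 0], max=2
Drop 2: L rot0 at col 0 lands with bottom-row=2; cleared 0 line(s) (total 0); column heights now [3 3 4 0 0], max=4
Drop 3: J rot0 at col 0 lands with bottom-row=4; cleared 0 line(s) (total 0); column heights now [6 5 5 0 0], max=6
Drop 4: Z rot1 at col 3 lands with bottom-row=0; cleared 0 line(s) (total 0); column heights now [6 5 5 2 3], max=6
Drop 5: J rot3 at col 0 lands with bottom-row=6; cleared 0 line(s) (total 0); column heights now [7 9 5 2 3], max=9

Answer: 0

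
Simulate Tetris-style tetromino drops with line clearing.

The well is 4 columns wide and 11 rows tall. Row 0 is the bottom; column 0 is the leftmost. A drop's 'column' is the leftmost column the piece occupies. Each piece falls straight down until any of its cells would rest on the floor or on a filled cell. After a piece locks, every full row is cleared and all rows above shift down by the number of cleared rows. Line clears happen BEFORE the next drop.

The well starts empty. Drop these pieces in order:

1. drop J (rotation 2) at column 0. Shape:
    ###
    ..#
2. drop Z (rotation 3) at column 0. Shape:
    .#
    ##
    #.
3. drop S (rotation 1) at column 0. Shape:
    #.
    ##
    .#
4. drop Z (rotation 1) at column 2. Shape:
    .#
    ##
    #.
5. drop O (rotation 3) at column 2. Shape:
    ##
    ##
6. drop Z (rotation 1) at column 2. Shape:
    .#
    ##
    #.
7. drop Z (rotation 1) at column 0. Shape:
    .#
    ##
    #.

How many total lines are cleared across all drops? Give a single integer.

Answer: 2

Derivation:
Drop 1: J rot2 at col 0 lands with bottom-row=0; cleared 0 line(s) (total 0); column heights now [2 2 2 0], max=2
Drop 2: Z rot3 at col 0 lands with bottom-row=2; cleared 0 line(s) (total 0); column heights now [4 5 2 0], max=5
Drop 3: S rot1 at col 0 lands with bottom-row=5; cleared 0 line(s) (total 0); column heights now [8 7 2 0], max=8
Drop 4: Z rot1 at col 2 lands with bottom-row=2; cleared 1 line(s) (total 1); column heights now [7 6 3 4], max=7
Drop 5: O rot3 at col 2 lands with bottom-row=4; cleared 1 line(s) (total 2); column heights now [6 5 5 5], max=6
Drop 6: Z rot1 at col 2 lands with bottom-row=5; cleared 0 line(s) (total 2); column heights now [6 5 7 8], max=8
Drop 7: Z rot1 at col 0 lands with bottom-row=6; cleared 0 line(s) (total 2); column heights now [8 9 7 8], max=9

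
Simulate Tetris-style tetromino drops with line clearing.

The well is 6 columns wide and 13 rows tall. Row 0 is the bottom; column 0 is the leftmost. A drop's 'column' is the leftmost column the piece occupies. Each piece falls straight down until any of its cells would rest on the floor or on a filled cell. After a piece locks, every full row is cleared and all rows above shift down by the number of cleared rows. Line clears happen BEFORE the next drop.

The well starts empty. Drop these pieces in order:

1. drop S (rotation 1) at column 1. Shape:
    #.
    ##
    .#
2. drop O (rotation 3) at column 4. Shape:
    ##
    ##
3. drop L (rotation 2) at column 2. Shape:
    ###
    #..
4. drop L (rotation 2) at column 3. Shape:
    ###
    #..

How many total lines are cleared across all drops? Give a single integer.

Drop 1: S rot1 at col 1 lands with bottom-row=0; cleared 0 line(s) (total 0); column heights now [0 3 2 0 0 0], max=3
Drop 2: O rot3 at col 4 lands with bottom-row=0; cleared 0 line(s) (total 0); column heights now [0 3 2 0 2 2], max=3
Drop 3: L rot2 at col 2 lands with bottom-row=2; cleared 0 line(s) (total 0); column heights now [0 3 4 4 4 2], max=4
Drop 4: L rot2 at col 3 lands with bottom-row=4; cleared 0 line(s) (total 0); column heights now [0 3 4 6 6 6], max=6

Answer: 0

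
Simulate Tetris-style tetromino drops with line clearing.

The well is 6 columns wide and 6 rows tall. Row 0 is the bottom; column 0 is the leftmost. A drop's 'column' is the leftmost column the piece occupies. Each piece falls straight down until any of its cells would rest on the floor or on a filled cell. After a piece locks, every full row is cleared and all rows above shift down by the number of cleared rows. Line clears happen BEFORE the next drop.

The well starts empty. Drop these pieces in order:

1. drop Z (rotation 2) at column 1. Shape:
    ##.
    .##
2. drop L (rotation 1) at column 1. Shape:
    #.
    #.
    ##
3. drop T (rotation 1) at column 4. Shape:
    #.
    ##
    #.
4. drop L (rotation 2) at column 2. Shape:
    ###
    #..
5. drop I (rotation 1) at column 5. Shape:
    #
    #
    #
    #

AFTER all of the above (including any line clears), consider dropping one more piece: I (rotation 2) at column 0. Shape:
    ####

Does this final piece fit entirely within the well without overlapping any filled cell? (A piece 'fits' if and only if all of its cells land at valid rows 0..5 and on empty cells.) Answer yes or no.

Drop 1: Z rot2 at col 1 lands with bottom-row=0; cleared 0 line(s) (total 0); column heights now [0 2 2 1 0 0], max=2
Drop 2: L rot1 at col 1 lands with bottom-row=2; cleared 0 line(s) (total 0); column heights now [0 5 3 1 0 0], max=5
Drop 3: T rot1 at col 4 lands with bottom-row=0; cleared 0 line(s) (total 0); column heights now [0 5 3 1 3 2], max=5
Drop 4: L rot2 at col 2 lands with bottom-row=3; cleared 0 line(s) (total 0); column heights now [0 5 5 5 5 2], max=5
Drop 5: I rot1 at col 5 lands with bottom-row=2; cleared 0 line(s) (total 0); column heights now [0 5 5 5 5 6], max=6
Test piece I rot2 at col 0 (width 4): heights before test = [0 5 5 5 5 6]; fits = True

Answer: yes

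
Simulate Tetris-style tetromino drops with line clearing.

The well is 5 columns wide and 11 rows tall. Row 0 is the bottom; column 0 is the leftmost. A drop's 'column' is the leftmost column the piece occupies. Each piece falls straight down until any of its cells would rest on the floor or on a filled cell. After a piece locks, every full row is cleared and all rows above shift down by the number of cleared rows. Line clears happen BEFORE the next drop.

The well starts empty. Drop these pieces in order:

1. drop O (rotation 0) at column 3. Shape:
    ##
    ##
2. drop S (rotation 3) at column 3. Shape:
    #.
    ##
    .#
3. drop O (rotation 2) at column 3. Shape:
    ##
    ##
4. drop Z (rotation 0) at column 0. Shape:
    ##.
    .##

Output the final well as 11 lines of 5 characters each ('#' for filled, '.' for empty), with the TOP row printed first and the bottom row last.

Drop 1: O rot0 at col 3 lands with bottom-row=0; cleared 0 line(s) (total 0); column heights now [0 0 0 2 2], max=2
Drop 2: S rot3 at col 3 lands with bottom-row=2; cleared 0 line(s) (total 0); column heights now [0 0 0 5 4], max=5
Drop 3: O rot2 at col 3 lands with bottom-row=5; cleared 0 line(s) (total 0); column heights now [0 0 0 7 7], max=7
Drop 4: Z rot0 at col 0 lands with bottom-row=0; cleared 0 line(s) (total 0); column heights now [2 2 1 7 7], max=7

Answer: .....
.....
.....
.....
...##
...##
...#.
...##
....#
##.##
.####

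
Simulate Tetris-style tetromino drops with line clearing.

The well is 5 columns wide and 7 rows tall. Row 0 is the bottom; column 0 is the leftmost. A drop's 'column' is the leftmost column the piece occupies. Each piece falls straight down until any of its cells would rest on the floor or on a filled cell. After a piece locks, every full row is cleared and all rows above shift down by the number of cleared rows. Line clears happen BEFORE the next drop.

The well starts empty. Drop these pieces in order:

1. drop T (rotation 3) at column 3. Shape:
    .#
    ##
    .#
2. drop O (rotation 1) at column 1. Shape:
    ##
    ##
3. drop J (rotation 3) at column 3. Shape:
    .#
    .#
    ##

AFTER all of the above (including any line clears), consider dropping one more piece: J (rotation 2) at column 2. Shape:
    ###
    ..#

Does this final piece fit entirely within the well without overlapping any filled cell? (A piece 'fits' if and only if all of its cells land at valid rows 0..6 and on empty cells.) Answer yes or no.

Drop 1: T rot3 at col 3 lands with bottom-row=0; cleared 0 line(s) (total 0); column heights now [0 0 0 2 3], max=3
Drop 2: O rot1 at col 1 lands with bottom-row=0; cleared 0 line(s) (total 0); column heights now [0 2 2 2 3], max=3
Drop 3: J rot3 at col 3 lands with bottom-row=3; cleared 0 line(s) (total 0); column heights now [0 2 2 4 6], max=6
Test piece J rot2 at col 2 (width 3): heights before test = [0 2 2 4 6]; fits = False

Answer: no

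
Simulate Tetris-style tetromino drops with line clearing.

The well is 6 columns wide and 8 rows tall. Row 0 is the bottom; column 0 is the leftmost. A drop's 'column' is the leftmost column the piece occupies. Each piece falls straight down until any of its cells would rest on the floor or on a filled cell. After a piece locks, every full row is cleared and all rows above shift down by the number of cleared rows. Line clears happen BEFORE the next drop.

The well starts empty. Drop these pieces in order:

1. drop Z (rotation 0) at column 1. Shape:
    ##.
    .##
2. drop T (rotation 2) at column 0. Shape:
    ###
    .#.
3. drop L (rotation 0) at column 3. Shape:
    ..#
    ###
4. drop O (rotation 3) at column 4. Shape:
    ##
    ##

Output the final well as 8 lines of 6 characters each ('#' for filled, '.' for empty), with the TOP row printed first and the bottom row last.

Answer: ......
......
......
....##
###.##
.#...#
.#####
..##..

Derivation:
Drop 1: Z rot0 at col 1 lands with bottom-row=0; cleared 0 line(s) (total 0); column heights now [0 2 2 1 0 0], max=2
Drop 2: T rot2 at col 0 lands with bottom-row=2; cleared 0 line(s) (total 0); column heights now [4 4 4 1 0 0], max=4
Drop 3: L rot0 at col 3 lands with bottom-row=1; cleared 0 line(s) (total 0); column heights now [4 4 4 2 2 3], max=4
Drop 4: O rot3 at col 4 lands with bottom-row=3; cleared 0 line(s) (total 0); column heights now [4 4 4 2 5 5], max=5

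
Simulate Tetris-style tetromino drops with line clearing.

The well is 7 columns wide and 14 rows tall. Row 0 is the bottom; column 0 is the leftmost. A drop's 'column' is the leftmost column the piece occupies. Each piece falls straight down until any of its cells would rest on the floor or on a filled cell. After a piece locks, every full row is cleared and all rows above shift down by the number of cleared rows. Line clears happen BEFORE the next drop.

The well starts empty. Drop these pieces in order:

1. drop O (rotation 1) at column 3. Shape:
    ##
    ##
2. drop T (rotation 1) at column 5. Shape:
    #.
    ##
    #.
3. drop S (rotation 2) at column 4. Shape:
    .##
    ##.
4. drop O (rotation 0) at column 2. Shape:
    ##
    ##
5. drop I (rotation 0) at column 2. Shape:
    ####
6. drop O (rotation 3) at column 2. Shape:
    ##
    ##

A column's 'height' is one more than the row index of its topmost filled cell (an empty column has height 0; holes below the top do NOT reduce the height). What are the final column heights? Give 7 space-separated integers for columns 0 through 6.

Answer: 0 0 8 8 6 6 5

Derivation:
Drop 1: O rot1 at col 3 lands with bottom-row=0; cleared 0 line(s) (total 0); column heights now [0 0 0 2 2 0 0], max=2
Drop 2: T rot1 at col 5 lands with bottom-row=0; cleared 0 line(s) (total 0); column heights now [0 0 0 2 2 3 2], max=3
Drop 3: S rot2 at col 4 lands with bottom-row=3; cleared 0 line(s) (total 0); column heights now [0 0 0 2 4 5 5], max=5
Drop 4: O rot0 at col 2 lands with bottom-row=2; cleared 0 line(s) (total 0); column heights now [0 0 4 4 4 5 5], max=5
Drop 5: I rot0 at col 2 lands with bottom-row=5; cleared 0 line(s) (total 0); column heights now [0 0 6 6 6 6 5], max=6
Drop 6: O rot3 at col 2 lands with bottom-row=6; cleared 0 line(s) (total 0); column heights now [0 0 8 8 6 6 5], max=8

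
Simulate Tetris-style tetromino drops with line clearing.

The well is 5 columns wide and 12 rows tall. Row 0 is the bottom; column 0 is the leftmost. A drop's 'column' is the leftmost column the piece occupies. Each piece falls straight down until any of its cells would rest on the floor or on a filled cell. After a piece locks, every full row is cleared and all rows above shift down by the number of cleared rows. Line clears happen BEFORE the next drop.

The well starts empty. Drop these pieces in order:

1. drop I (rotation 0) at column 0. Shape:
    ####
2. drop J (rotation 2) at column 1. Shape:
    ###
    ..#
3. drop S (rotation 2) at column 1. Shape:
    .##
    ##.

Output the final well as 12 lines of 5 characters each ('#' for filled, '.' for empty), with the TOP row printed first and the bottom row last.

Answer: .....
.....
.....
.....
.....
.....
.....
..##.
.##..
.###.
...#.
####.

Derivation:
Drop 1: I rot0 at col 0 lands with bottom-row=0; cleared 0 line(s) (total 0); column heights now [1 1 1 1 0], max=1
Drop 2: J rot2 at col 1 lands with bottom-row=1; cleared 0 line(s) (total 0); column heights now [1 3 3 3 0], max=3
Drop 3: S rot2 at col 1 lands with bottom-row=3; cleared 0 line(s) (total 0); column heights now [1 4 5 5 0], max=5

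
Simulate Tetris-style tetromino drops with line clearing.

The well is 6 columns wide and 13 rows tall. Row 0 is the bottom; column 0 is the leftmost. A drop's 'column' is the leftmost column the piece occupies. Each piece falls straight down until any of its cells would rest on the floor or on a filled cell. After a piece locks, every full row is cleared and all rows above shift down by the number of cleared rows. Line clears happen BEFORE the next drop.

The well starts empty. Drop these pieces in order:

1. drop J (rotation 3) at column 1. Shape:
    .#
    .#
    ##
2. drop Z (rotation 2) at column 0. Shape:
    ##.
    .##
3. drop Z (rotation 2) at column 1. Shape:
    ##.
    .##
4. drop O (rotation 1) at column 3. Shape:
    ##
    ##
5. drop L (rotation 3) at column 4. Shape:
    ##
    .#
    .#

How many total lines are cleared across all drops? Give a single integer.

Drop 1: J rot3 at col 1 lands with bottom-row=0; cleared 0 line(s) (total 0); column heights now [0 1 3 0 0 0], max=3
Drop 2: Z rot2 at col 0 lands with bottom-row=3; cleared 0 line(s) (total 0); column heights now [5 5 4 0 0 0], max=5
Drop 3: Z rot2 at col 1 lands with bottom-row=4; cleared 0 line(s) (total 0); column heights now [5 6 6 5 0 0], max=6
Drop 4: O rot1 at col 3 lands with bottom-row=5; cleared 0 line(s) (total 0); column heights now [5 6 6 7 7 0], max=7
Drop 5: L rot3 at col 4 lands with bottom-row=5; cleared 0 line(s) (total 0); column heights now [5 6 6 7 8 8], max=8

Answer: 0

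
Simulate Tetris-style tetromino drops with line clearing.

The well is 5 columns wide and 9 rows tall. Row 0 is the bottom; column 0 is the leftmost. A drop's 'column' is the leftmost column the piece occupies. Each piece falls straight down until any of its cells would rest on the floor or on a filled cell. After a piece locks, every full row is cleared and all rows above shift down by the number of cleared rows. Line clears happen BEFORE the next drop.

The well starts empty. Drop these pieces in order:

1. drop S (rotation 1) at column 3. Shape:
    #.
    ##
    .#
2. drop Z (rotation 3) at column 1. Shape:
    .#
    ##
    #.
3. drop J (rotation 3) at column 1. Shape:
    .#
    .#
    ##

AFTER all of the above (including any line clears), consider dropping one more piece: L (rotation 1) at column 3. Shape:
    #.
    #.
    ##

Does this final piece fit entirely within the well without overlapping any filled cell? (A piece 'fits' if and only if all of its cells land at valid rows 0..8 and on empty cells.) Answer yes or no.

Drop 1: S rot1 at col 3 lands with bottom-row=0; cleared 0 line(s) (total 0); column heights now [0 0 0 3 2], max=3
Drop 2: Z rot3 at col 1 lands with bottom-row=0; cleared 0 line(s) (total 0); column heights now [0 2 3 3 2], max=3
Drop 3: J rot3 at col 1 lands with bottom-row=3; cleared 0 line(s) (total 0); column heights now [0 4 6 3 2], max=6
Test piece L rot1 at col 3 (width 2): heights before test = [0 4 6 3 2]; fits = True

Answer: yes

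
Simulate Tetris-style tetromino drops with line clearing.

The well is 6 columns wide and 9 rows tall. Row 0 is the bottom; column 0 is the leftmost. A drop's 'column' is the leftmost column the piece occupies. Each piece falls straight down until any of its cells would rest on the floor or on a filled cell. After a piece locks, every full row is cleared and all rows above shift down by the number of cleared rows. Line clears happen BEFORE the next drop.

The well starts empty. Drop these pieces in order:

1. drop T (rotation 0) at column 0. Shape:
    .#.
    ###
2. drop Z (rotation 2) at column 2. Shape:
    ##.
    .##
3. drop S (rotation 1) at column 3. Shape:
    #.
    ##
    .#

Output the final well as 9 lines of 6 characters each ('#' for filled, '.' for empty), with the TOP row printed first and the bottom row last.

Answer: ......
......
......
......
......
...#..
...##.
.####.
#####.

Derivation:
Drop 1: T rot0 at col 0 lands with bottom-row=0; cleared 0 line(s) (total 0); column heights now [1 2 1 0 0 0], max=2
Drop 2: Z rot2 at col 2 lands with bottom-row=0; cleared 0 line(s) (total 0); column heights now [1 2 2 2 1 0], max=2
Drop 3: S rot1 at col 3 lands with bottom-row=1; cleared 0 line(s) (total 0); column heights now [1 2 2 4 3 0], max=4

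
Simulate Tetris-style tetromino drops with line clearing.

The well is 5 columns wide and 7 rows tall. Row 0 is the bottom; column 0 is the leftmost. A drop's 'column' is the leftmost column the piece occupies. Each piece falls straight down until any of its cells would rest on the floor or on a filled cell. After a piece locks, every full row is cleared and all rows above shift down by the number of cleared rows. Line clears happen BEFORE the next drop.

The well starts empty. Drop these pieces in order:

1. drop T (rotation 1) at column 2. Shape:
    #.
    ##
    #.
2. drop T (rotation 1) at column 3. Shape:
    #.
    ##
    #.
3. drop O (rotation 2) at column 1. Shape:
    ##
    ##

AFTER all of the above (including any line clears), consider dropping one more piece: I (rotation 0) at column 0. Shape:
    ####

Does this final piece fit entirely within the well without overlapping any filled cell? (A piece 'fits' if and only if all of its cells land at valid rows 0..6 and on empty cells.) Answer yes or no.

Answer: yes

Derivation:
Drop 1: T rot1 at col 2 lands with bottom-row=0; cleared 0 line(s) (total 0); column heights now [0 0 3 2 0], max=3
Drop 2: T rot1 at col 3 lands with bottom-row=2; cleared 0 line(s) (total 0); column heights now [0 0 3 5 4], max=5
Drop 3: O rot2 at col 1 lands with bottom-row=3; cleared 0 line(s) (total 0); column heights now [0 5 5 5 4], max=5
Test piece I rot0 at col 0 (width 4): heights before test = [0 5 5 5 4]; fits = True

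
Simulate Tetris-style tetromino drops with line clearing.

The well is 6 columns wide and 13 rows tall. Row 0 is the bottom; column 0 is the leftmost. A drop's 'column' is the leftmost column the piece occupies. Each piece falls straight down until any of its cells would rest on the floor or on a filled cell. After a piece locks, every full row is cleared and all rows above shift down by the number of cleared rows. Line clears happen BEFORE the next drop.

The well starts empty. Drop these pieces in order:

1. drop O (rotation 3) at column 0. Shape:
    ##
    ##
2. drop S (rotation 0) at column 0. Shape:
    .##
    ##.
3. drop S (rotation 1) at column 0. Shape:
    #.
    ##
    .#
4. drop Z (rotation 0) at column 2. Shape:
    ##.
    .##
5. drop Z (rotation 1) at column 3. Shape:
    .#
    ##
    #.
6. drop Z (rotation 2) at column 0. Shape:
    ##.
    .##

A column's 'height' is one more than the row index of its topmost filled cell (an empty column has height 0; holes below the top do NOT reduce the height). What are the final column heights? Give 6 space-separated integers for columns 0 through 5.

Drop 1: O rot3 at col 0 lands with bottom-row=0; cleared 0 line(s) (total 0); column heights now [2 2 0 0 0 0], max=2
Drop 2: S rot0 at col 0 lands with bottom-row=2; cleared 0 line(s) (total 0); column heights now [3 4 4 0 0 0], max=4
Drop 3: S rot1 at col 0 lands with bottom-row=4; cleared 0 line(s) (total 0); column heights now [7 6 4 0 0 0], max=7
Drop 4: Z rot0 at col 2 lands with bottom-row=3; cleared 0 line(s) (total 0); column heights now [7 6 5 5 4 0], max=7
Drop 5: Z rot1 at col 3 lands with bottom-row=5; cleared 0 line(s) (total 0); column heights now [7 6 5 7 8 0], max=8
Drop 6: Z rot2 at col 0 lands with bottom-row=6; cleared 0 line(s) (total 0); column heights now [8 8 7 7 8 0], max=8

Answer: 8 8 7 7 8 0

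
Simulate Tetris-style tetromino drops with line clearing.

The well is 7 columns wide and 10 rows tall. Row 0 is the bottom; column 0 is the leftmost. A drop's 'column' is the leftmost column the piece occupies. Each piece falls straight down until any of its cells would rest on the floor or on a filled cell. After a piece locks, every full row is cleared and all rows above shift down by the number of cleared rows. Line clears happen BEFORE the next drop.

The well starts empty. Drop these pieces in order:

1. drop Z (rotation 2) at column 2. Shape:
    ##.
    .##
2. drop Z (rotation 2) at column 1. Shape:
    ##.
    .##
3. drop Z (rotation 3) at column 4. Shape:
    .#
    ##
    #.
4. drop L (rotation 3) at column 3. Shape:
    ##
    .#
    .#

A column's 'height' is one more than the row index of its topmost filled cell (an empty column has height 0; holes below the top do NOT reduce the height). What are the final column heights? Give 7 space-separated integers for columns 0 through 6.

Drop 1: Z rot2 at col 2 lands with bottom-row=0; cleared 0 line(s) (total 0); column heights now [0 0 2 2 1 0 0], max=2
Drop 2: Z rot2 at col 1 lands with bottom-row=2; cleared 0 line(s) (total 0); column heights now [0 4 4 3 1 0 0], max=4
Drop 3: Z rot3 at col 4 lands with bottom-row=1; cleared 0 line(s) (total 0); column heights now [0 4 4 3 3 4 0], max=4
Drop 4: L rot3 at col 3 lands with bottom-row=3; cleared 0 line(s) (total 0); column heights now [0 4 4 6 6 4 0], max=6

Answer: 0 4 4 6 6 4 0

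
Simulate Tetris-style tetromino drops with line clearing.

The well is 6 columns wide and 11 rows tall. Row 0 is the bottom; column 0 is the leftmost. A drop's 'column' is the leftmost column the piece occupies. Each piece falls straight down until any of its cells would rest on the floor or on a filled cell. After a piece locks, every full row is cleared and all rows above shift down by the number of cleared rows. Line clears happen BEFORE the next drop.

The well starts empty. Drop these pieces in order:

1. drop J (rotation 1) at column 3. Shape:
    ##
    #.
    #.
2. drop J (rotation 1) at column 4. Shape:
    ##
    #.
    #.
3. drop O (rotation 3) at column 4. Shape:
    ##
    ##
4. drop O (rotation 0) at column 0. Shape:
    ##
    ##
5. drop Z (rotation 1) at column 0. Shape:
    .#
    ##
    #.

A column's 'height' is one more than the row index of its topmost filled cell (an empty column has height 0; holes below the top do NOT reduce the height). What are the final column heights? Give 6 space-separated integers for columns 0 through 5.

Drop 1: J rot1 at col 3 lands with bottom-row=0; cleared 0 line(s) (total 0); column heights now [0 0 0 3 3 0], max=3
Drop 2: J rot1 at col 4 lands with bottom-row=3; cleared 0 line(s) (total 0); column heights now [0 0 0 3 6 6], max=6
Drop 3: O rot3 at col 4 lands with bottom-row=6; cleared 0 line(s) (total 0); column heights now [0 0 0 3 8 8], max=8
Drop 4: O rot0 at col 0 lands with bottom-row=0; cleared 0 line(s) (total 0); column heights now [2 2 0 3 8 8], max=8
Drop 5: Z rot1 at col 0 lands with bottom-row=2; cleared 0 line(s) (total 0); column heights now [4 5 0 3 8 8], max=8

Answer: 4 5 0 3 8 8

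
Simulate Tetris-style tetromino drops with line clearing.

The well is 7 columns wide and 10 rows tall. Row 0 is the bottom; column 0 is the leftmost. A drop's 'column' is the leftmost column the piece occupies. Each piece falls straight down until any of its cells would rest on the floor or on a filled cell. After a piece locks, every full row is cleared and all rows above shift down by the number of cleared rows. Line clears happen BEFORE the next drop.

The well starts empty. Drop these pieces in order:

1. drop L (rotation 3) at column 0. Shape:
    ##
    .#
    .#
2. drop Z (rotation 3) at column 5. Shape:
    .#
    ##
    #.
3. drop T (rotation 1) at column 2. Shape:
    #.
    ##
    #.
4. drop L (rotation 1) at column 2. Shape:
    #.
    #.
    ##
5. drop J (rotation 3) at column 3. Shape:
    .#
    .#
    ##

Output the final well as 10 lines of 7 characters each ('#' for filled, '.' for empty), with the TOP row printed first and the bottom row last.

Drop 1: L rot3 at col 0 lands with bottom-row=0; cleared 0 line(s) (total 0); column heights now [3 3 0 0 0 0 0], max=3
Drop 2: Z rot3 at col 5 lands with bottom-row=0; cleared 0 line(s) (total 0); column heights now [3 3 0 0 0 2 3], max=3
Drop 3: T rot1 at col 2 lands with bottom-row=0; cleared 0 line(s) (total 0); column heights now [3 3 3 2 0 2 3], max=3
Drop 4: L rot1 at col 2 lands with bottom-row=3; cleared 0 line(s) (total 0); column heights now [3 3 6 4 0 2 3], max=6
Drop 5: J rot3 at col 3 lands with bottom-row=4; cleared 0 line(s) (total 0); column heights now [3 3 6 5 7 2 3], max=7

Answer: .......
.......
.......
....#..
..#.#..
..###..
..##...
###...#
.###.##
.##..#.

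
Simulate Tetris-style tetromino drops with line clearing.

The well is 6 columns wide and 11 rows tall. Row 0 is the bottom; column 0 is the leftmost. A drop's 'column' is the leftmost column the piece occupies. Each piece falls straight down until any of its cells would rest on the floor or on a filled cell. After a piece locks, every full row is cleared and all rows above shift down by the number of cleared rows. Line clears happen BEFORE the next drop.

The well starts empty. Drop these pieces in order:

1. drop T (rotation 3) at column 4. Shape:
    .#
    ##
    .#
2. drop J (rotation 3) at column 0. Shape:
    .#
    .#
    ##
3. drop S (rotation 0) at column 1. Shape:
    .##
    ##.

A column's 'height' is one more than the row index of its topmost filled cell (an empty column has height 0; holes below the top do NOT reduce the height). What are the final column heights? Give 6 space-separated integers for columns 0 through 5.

Answer: 1 4 5 5 2 3

Derivation:
Drop 1: T rot3 at col 4 lands with bottom-row=0; cleared 0 line(s) (total 0); column heights now [0 0 0 0 2 3], max=3
Drop 2: J rot3 at col 0 lands with bottom-row=0; cleared 0 line(s) (total 0); column heights now [1 3 0 0 2 3], max=3
Drop 3: S rot0 at col 1 lands with bottom-row=3; cleared 0 line(s) (total 0); column heights now [1 4 5 5 2 3], max=5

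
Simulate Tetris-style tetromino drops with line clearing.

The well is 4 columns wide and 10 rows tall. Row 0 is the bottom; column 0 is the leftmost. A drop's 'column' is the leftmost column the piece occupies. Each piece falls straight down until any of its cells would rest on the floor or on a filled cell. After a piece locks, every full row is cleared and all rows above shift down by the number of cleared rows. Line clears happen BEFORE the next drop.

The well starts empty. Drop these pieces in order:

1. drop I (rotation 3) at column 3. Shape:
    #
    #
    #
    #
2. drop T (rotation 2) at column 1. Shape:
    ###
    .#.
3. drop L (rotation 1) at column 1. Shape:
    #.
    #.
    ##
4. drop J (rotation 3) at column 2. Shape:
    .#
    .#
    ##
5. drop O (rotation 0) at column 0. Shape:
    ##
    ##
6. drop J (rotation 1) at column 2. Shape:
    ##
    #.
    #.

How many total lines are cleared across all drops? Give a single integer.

Drop 1: I rot3 at col 3 lands with bottom-row=0; cleared 0 line(s) (total 0); column heights now [0 0 0 4], max=4
Drop 2: T rot2 at col 1 lands with bottom-row=3; cleared 0 line(s) (total 0); column heights now [0 5 5 5], max=5
Drop 3: L rot1 at col 1 lands with bottom-row=5; cleared 0 line(s) (total 0); column heights now [0 8 6 5], max=8
Drop 4: J rot3 at col 2 lands with bottom-row=6; cleared 0 line(s) (total 0); column heights now [0 8 7 9], max=9
Drop 5: O rot0 at col 0 lands with bottom-row=8; cleared 0 line(s) (total 0); column heights now [10 10 7 9], max=10
Drop 6: J rot1 at col 2 lands with bottom-row=7; cleared 2 line(s) (total 2); column heights now [0 8 8 8], max=8

Answer: 2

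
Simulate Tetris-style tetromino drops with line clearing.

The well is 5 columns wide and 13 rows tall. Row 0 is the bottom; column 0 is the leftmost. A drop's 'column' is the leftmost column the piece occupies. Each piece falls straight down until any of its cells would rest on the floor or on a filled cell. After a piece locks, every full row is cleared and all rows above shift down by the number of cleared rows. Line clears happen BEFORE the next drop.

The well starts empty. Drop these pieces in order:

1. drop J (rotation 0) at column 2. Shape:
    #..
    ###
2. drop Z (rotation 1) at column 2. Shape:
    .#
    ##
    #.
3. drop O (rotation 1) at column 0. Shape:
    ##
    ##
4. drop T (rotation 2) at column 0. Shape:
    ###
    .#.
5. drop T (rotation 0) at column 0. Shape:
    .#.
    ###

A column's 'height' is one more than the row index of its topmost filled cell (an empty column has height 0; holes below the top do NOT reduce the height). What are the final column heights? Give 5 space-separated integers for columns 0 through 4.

Drop 1: J rot0 at col 2 lands with bottom-row=0; cleared 0 line(s) (total 0); column heights now [0 0 2 1 1], max=2
Drop 2: Z rot1 at col 2 lands with bottom-row=2; cleared 0 line(s) (total 0); column heights now [0 0 4 5 1], max=5
Drop 3: O rot1 at col 0 lands with bottom-row=0; cleared 1 line(s) (total 1); column heights now [1 1 3 4 0], max=4
Drop 4: T rot2 at col 0 lands with bottom-row=2; cleared 0 line(s) (total 1); column heights now [4 4 4 4 0], max=4
Drop 5: T rot0 at col 0 lands with bottom-row=4; cleared 0 line(s) (total 1); column heights now [5 6 5 4 0], max=6

Answer: 5 6 5 4 0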